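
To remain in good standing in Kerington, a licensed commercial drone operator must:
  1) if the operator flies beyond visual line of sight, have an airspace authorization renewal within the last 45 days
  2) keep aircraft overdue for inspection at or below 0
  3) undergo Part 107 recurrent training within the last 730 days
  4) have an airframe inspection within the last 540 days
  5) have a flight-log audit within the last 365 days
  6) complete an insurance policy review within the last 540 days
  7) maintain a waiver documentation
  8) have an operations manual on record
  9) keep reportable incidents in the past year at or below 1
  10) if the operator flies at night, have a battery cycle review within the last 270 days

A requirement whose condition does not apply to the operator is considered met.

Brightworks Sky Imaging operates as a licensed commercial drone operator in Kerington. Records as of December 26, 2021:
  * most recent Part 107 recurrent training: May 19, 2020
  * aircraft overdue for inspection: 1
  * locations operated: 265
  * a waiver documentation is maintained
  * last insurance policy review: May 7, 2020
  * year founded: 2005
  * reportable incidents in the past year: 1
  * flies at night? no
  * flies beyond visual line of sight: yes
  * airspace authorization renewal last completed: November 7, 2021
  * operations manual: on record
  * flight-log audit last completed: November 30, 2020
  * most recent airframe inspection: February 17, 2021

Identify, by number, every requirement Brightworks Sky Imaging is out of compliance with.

1. condition 'flies beyond visual line of sight' holds; airspace authorization renewal 49 days ago vs limit 45 → not met
2. aircraft overdue for inspection 1 > 0 → not met
3. Part 107 recurrent training 586 days ago vs limit 730 → met
4. airframe inspection 312 days ago vs limit 540 → met
5. flight-log audit 391 days ago vs limit 365 → not met
6. insurance policy review 598 days ago vs limit 540 → not met
7. waiver documentation present → met
8. operations manual present → met
9. reportable incidents in the past year 1 ≤ 1 → met
10. condition 'flies at night' does not hold → requirement n/a → met
Not met: 1, 2, 5, 6

1, 2, 5, 6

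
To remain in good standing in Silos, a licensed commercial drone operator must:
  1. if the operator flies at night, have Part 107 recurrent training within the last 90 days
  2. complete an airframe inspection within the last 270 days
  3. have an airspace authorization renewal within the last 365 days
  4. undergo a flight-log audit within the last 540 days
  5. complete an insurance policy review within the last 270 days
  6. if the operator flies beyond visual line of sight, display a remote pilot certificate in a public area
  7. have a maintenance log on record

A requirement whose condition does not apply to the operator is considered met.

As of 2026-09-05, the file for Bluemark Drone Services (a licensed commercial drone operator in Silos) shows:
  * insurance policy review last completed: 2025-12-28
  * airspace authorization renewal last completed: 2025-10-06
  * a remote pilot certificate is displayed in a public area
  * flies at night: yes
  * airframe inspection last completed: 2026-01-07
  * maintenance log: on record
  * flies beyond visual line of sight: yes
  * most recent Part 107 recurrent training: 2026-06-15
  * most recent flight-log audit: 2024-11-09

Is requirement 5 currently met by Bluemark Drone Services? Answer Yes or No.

5. insurance policy review 251 days ago vs limit 270 → met

Yes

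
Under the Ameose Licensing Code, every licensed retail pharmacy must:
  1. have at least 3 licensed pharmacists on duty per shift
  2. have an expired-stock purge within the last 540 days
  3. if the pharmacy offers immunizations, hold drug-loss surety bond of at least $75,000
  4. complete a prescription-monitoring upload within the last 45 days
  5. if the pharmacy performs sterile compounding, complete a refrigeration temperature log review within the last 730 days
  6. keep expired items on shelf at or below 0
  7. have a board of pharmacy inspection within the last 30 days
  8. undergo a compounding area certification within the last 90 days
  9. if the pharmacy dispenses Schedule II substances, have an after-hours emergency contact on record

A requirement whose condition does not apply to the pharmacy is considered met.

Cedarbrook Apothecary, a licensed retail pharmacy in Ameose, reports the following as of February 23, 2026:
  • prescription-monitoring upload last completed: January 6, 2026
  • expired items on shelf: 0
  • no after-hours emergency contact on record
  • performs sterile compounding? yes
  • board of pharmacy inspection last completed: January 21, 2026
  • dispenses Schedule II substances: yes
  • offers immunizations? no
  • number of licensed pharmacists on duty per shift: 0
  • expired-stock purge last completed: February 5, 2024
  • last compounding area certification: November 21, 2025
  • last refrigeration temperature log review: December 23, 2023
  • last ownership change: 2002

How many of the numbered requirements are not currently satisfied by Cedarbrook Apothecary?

7

1. licensed pharmacists on duty per shift 0 < 3 → not met
2. expired-stock purge 749 days ago vs limit 540 → not met
3. condition 'offers immunizations' does not hold → requirement n/a → met
4. prescription-monitoring upload 48 days ago vs limit 45 → not met
5. condition 'performs sterile compounding' holds; refrigeration temperature log review 793 days ago vs limit 730 → not met
6. expired items on shelf 0 ≤ 0 → met
7. board of pharmacy inspection 33 days ago vs limit 30 → not met
8. compounding area certification 94 days ago vs limit 90 → not met
9. condition 'dispenses Schedule II substances' holds; after-hours emergency contact absent → not met
Not met: 7 of 9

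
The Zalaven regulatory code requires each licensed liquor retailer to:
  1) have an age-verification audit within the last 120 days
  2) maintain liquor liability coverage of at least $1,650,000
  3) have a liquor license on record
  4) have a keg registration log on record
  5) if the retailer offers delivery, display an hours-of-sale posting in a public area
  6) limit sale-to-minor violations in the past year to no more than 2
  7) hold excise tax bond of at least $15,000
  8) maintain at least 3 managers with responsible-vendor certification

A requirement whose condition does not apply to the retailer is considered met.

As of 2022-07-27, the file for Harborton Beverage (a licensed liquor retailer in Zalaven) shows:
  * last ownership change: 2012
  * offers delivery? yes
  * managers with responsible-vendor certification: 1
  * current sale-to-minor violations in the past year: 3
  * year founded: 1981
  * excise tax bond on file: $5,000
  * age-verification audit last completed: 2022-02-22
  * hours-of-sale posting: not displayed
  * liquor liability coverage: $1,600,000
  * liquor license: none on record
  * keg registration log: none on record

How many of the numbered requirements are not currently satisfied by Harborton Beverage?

1. age-verification audit 155 days ago vs limit 120 → not met
2. liquor liability coverage $1,600,000 < $1,650,000 → not met
3. liquor license absent → not met
4. keg registration log absent → not met
5. condition 'offers delivery' holds; hours-of-sale posting absent → not met
6. sale-to-minor violations in the past year 3 > 2 → not met
7. excise tax bond $5,000 < $15,000 → not met
8. managers with responsible-vendor certification 1 < 3 → not met
Not met: 8 of 8

8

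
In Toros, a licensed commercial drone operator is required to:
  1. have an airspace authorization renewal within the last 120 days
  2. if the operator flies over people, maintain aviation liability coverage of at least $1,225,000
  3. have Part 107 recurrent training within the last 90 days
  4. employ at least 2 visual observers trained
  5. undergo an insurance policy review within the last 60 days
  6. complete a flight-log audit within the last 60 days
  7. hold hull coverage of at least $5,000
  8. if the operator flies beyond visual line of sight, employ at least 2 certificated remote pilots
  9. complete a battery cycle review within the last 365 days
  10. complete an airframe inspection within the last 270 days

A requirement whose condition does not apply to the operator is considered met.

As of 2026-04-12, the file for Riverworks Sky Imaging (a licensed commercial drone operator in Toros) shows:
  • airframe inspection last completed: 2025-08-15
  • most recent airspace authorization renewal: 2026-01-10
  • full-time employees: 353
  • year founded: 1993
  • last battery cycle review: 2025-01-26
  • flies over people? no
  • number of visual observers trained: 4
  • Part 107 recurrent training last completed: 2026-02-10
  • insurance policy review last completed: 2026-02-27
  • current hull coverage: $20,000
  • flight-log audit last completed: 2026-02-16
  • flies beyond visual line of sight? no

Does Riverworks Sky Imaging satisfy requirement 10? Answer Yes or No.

Yes

10. airframe inspection 240 days ago vs limit 270 → met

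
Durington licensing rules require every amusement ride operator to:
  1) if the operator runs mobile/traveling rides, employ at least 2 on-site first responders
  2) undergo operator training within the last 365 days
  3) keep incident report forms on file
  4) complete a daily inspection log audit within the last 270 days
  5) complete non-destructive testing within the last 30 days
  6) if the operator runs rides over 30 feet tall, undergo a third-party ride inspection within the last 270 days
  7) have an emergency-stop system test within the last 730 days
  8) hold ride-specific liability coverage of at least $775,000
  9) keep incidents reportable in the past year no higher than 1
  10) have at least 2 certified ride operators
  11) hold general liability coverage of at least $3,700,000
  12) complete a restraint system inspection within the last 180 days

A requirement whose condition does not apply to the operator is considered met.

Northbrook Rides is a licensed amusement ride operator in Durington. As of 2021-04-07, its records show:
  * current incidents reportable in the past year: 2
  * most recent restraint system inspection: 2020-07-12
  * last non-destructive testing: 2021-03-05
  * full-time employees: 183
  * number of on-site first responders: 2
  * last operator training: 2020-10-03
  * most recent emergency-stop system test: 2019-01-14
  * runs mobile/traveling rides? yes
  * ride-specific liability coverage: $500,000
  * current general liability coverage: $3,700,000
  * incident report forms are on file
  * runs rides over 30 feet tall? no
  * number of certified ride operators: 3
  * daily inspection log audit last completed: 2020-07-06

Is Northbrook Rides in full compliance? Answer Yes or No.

No

1. condition 'runs mobile/traveling rides' holds; on-site first responders 2 ≥ 2 → met
2. operator training 186 days ago vs limit 365 → met
3. incident report forms present → met
4. daily inspection log audit 275 days ago vs limit 270 → not met
5. non-destructive testing 33 days ago vs limit 30 → not met
6. condition 'runs rides over 30 feet tall' does not hold → requirement n/a → met
7. emergency-stop system test 814 days ago vs limit 730 → not met
8. ride-specific liability coverage $500,000 < $775,000 → not met
9. incidents reportable in the past year 2 > 1 → not met
10. certified ride operators 3 ≥ 2 → met
11. general liability coverage $3,700,000 ≥ $3,700,000 → met
12. restraint system inspection 269 days ago vs limit 180 → not met
Not met: 4, 5, 7, 8, 9, 12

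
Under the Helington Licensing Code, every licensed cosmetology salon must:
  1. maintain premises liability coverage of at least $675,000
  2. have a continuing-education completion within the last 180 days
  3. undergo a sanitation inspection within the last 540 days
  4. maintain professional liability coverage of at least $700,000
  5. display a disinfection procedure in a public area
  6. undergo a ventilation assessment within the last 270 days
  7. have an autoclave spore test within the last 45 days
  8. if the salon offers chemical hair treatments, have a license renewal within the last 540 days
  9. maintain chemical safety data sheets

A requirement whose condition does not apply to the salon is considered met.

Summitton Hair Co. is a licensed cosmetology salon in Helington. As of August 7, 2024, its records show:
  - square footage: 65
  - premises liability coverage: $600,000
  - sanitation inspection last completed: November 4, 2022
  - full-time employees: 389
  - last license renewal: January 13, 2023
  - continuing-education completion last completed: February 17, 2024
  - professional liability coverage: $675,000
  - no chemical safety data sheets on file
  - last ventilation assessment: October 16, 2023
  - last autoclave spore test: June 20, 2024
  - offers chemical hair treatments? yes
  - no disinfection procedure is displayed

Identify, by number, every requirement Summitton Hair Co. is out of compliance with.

1. premises liability coverage $600,000 < $675,000 → not met
2. continuing-education completion 172 days ago vs limit 180 → met
3. sanitation inspection 642 days ago vs limit 540 → not met
4. professional liability coverage $675,000 < $700,000 → not met
5. disinfection procedure absent → not met
6. ventilation assessment 296 days ago vs limit 270 → not met
7. autoclave spore test 48 days ago vs limit 45 → not met
8. condition 'offers chemical hair treatments' holds; license renewal 572 days ago vs limit 540 → not met
9. chemical safety data sheets absent → not met
Not met: 1, 3, 4, 5, 6, 7, 8, 9

1, 3, 4, 5, 6, 7, 8, 9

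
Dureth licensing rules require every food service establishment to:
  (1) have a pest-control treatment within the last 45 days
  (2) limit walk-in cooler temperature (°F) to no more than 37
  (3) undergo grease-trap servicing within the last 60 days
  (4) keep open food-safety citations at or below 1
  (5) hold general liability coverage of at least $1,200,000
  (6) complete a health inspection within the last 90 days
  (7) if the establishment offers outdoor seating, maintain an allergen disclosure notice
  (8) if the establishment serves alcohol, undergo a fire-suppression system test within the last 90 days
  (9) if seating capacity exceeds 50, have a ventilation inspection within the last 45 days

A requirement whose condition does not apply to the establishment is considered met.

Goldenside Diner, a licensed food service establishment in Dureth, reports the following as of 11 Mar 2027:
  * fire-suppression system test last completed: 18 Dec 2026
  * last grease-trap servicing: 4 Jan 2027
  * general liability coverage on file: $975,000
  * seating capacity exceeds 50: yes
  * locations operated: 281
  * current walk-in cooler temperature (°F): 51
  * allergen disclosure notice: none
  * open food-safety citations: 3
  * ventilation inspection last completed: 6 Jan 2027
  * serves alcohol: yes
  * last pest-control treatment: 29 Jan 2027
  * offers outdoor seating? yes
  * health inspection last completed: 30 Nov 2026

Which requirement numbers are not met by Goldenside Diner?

2, 3, 4, 5, 6, 7, 9

1. pest-control treatment 41 days ago vs limit 45 → met
2. walk-in cooler temperature (°F) 51 > 37 → not met
3. grease-trap servicing 66 days ago vs limit 60 → not met
4. open food-safety citations 3 > 1 → not met
5. general liability coverage $975,000 < $1,200,000 → not met
6. health inspection 101 days ago vs limit 90 → not met
7. condition 'offers outdoor seating' holds; allergen disclosure notice absent → not met
8. condition 'serves alcohol' holds; fire-suppression system test 83 days ago vs limit 90 → met
9. condition 'seating capacity exceeds 50' holds; ventilation inspection 64 days ago vs limit 45 → not met
Not met: 2, 3, 4, 5, 6, 7, 9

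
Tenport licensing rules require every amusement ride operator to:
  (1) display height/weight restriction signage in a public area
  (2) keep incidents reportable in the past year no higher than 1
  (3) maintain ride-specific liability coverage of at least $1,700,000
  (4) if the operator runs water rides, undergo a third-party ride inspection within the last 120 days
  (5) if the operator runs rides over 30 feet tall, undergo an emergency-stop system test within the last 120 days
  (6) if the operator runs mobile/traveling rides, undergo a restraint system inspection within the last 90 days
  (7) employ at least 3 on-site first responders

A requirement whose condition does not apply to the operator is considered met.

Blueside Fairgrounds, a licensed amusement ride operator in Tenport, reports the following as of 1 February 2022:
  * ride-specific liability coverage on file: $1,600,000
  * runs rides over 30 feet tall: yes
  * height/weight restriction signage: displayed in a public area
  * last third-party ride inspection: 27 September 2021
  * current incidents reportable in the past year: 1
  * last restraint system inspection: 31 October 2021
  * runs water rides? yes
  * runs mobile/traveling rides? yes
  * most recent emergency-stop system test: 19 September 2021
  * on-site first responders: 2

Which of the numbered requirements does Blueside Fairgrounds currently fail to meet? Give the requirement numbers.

3, 4, 5, 6, 7

1. height/weight restriction signage present → met
2. incidents reportable in the past year 1 ≤ 1 → met
3. ride-specific liability coverage $1,600,000 < $1,700,000 → not met
4. condition 'runs water rides' holds; third-party ride inspection 127 days ago vs limit 120 → not met
5. condition 'runs rides over 30 feet tall' holds; emergency-stop system test 135 days ago vs limit 120 → not met
6. condition 'runs mobile/traveling rides' holds; restraint system inspection 93 days ago vs limit 90 → not met
7. on-site first responders 2 < 3 → not met
Not met: 3, 4, 5, 6, 7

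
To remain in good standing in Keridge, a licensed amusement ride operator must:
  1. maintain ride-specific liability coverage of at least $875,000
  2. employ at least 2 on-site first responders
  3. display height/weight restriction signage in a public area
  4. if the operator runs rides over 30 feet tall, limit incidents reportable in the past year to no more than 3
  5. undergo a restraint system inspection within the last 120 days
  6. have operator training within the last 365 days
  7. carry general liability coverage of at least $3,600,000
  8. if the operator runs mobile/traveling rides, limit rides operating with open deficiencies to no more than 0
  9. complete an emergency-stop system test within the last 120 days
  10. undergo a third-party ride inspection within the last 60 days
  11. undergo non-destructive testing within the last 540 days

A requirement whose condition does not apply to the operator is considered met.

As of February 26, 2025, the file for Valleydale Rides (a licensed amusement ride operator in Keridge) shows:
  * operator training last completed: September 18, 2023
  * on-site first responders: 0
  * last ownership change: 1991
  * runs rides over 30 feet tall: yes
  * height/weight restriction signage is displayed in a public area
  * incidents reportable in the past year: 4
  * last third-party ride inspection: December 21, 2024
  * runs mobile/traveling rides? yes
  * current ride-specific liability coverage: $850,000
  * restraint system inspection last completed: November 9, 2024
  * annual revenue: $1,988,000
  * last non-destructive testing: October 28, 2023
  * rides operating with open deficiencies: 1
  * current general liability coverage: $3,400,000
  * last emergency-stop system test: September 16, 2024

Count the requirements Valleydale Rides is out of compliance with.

8

1. ride-specific liability coverage $850,000 < $875,000 → not met
2. on-site first responders 0 < 2 → not met
3. height/weight restriction signage present → met
4. condition 'runs rides over 30 feet tall' holds; incidents reportable in the past year 4 > 3 → not met
5. restraint system inspection 109 days ago vs limit 120 → met
6. operator training 527 days ago vs limit 365 → not met
7. general liability coverage $3,400,000 < $3,600,000 → not met
8. condition 'runs mobile/traveling rides' holds; rides operating with open deficiencies 1 > 0 → not met
9. emergency-stop system test 163 days ago vs limit 120 → not met
10. third-party ride inspection 67 days ago vs limit 60 → not met
11. non-destructive testing 487 days ago vs limit 540 → met
Not met: 8 of 11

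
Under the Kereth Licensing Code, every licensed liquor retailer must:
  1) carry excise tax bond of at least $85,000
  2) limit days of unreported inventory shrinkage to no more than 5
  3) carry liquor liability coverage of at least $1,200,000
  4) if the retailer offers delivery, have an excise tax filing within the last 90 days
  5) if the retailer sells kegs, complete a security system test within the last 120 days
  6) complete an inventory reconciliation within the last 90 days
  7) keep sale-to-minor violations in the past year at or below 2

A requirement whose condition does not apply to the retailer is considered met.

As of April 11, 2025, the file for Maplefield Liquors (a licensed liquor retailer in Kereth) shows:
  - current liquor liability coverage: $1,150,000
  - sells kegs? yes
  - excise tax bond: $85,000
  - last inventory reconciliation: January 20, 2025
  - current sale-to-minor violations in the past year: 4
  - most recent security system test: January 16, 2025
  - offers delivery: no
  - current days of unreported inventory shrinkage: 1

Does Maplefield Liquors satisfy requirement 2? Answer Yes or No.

Yes

2. days of unreported inventory shrinkage 1 ≤ 5 → met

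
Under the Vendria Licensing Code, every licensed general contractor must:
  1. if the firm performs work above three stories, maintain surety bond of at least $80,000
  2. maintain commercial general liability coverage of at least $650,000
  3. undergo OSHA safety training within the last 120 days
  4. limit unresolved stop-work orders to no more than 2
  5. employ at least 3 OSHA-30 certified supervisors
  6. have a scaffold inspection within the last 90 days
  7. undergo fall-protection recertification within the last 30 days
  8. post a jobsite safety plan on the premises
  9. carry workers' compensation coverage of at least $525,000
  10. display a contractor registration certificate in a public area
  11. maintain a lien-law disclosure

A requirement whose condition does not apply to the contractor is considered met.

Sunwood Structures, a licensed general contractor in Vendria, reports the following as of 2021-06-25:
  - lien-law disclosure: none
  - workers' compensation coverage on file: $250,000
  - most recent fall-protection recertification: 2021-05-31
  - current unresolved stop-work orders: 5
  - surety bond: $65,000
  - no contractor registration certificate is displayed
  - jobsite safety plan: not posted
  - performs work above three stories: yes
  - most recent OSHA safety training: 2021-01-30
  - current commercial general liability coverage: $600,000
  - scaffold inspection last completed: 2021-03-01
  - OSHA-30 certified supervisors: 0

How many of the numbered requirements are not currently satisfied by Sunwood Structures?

10

1. condition 'performs work above three stories' holds; surety bond $65,000 < $80,000 → not met
2. commercial general liability coverage $600,000 < $650,000 → not met
3. OSHA safety training 146 days ago vs limit 120 → not met
4. unresolved stop-work orders 5 > 2 → not met
5. OSHA-30 certified supervisors 0 < 3 → not met
6. scaffold inspection 116 days ago vs limit 90 → not met
7. fall-protection recertification 25 days ago vs limit 30 → met
8. jobsite safety plan absent → not met
9. workers' compensation coverage $250,000 < $525,000 → not met
10. contractor registration certificate absent → not met
11. lien-law disclosure absent → not met
Not met: 10 of 11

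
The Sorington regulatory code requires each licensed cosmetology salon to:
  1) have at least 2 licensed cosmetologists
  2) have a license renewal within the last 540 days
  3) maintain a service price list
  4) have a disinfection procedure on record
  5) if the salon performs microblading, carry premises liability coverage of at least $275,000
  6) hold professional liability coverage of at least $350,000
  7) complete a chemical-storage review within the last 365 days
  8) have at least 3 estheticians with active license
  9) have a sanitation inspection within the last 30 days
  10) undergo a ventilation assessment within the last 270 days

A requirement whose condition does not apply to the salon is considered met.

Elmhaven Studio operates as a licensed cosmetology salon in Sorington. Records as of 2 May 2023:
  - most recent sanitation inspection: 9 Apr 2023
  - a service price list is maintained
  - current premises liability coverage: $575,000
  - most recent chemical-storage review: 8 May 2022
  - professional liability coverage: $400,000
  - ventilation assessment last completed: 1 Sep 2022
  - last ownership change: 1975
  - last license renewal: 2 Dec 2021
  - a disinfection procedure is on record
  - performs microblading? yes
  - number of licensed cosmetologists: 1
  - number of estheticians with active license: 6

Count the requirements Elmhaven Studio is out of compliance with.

1. licensed cosmetologists 1 < 2 → not met
2. license renewal 516 days ago vs limit 540 → met
3. service price list present → met
4. disinfection procedure present → met
5. condition 'performs microblading' holds; premises liability coverage $575,000 ≥ $275,000 → met
6. professional liability coverage $400,000 ≥ $350,000 → met
7. chemical-storage review 359 days ago vs limit 365 → met
8. estheticians with active license 6 ≥ 3 → met
9. sanitation inspection 23 days ago vs limit 30 → met
10. ventilation assessment 243 days ago vs limit 270 → met
Not met: 1 of 10

1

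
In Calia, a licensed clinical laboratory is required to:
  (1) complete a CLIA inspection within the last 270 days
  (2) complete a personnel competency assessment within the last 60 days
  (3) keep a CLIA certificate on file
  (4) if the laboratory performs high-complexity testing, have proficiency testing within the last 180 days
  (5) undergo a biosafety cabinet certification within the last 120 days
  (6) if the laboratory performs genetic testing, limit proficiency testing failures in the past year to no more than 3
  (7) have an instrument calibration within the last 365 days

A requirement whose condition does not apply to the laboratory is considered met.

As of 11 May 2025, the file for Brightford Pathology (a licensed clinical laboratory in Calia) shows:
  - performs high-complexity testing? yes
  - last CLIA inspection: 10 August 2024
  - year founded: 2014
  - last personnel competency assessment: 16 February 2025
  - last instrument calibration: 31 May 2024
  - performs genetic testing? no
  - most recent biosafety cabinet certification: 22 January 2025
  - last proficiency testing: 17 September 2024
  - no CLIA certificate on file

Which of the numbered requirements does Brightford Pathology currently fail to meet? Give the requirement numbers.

1. CLIA inspection 274 days ago vs limit 270 → not met
2. personnel competency assessment 84 days ago vs limit 60 → not met
3. CLIA certificate absent → not met
4. condition 'performs high-complexity testing' holds; proficiency testing 236 days ago vs limit 180 → not met
5. biosafety cabinet certification 109 days ago vs limit 120 → met
6. condition 'performs genetic testing' does not hold → requirement n/a → met
7. instrument calibration 345 days ago vs limit 365 → met
Not met: 1, 2, 3, 4

1, 2, 3, 4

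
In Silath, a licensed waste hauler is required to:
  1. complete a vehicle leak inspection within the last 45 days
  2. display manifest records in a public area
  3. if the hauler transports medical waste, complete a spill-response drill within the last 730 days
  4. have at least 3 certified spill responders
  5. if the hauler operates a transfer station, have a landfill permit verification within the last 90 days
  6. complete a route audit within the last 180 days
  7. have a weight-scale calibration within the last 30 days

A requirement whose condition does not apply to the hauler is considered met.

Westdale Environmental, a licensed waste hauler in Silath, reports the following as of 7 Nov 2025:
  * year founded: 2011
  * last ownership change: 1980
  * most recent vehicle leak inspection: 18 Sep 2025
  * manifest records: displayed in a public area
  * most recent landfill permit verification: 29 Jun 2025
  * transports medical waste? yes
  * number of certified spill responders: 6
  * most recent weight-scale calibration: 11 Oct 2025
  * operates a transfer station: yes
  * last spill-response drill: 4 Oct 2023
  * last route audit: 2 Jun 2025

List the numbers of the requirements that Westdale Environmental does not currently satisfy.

1, 3, 5

1. vehicle leak inspection 50 days ago vs limit 45 → not met
2. manifest records present → met
3. condition 'transports medical waste' holds; spill-response drill 765 days ago vs limit 730 → not met
4. certified spill responders 6 ≥ 3 → met
5. condition 'operates a transfer station' holds; landfill permit verification 131 days ago vs limit 90 → not met
6. route audit 158 days ago vs limit 180 → met
7. weight-scale calibration 27 days ago vs limit 30 → met
Not met: 1, 3, 5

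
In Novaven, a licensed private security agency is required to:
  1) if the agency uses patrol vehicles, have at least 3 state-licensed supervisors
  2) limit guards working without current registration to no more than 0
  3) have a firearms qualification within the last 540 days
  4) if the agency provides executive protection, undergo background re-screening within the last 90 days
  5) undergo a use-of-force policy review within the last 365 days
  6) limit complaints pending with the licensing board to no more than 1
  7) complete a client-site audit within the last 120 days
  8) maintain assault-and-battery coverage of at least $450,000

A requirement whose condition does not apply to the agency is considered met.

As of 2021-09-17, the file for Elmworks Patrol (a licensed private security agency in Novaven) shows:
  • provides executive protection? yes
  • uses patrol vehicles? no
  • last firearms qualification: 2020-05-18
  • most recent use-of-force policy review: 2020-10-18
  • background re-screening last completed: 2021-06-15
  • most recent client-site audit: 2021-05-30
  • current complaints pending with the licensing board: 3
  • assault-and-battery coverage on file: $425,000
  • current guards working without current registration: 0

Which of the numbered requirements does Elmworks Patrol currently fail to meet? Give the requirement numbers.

1. condition 'uses patrol vehicles' does not hold → requirement n/a → met
2. guards working without current registration 0 ≤ 0 → met
3. firearms qualification 487 days ago vs limit 540 → met
4. condition 'provides executive protection' holds; background re-screening 94 days ago vs limit 90 → not met
5. use-of-force policy review 334 days ago vs limit 365 → met
6. complaints pending with the licensing board 3 > 1 → not met
7. client-site audit 110 days ago vs limit 120 → met
8. assault-and-battery coverage $425,000 < $450,000 → not met
Not met: 4, 6, 8

4, 6, 8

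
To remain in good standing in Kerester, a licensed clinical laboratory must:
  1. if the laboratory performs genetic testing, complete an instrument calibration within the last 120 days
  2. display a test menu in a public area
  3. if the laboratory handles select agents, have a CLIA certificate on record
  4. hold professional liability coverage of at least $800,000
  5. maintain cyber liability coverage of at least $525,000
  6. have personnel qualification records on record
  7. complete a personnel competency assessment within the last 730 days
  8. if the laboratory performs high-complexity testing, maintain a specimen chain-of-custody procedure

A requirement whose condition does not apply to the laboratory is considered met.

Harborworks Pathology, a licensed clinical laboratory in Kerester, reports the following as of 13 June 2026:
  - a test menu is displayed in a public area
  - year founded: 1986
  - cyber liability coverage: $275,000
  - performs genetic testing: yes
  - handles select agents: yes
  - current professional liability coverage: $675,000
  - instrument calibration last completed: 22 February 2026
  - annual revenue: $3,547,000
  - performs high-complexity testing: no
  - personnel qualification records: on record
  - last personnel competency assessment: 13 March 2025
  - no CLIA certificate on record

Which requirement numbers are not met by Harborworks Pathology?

3, 4, 5

1. condition 'performs genetic testing' holds; instrument calibration 111 days ago vs limit 120 → met
2. test menu present → met
3. condition 'handles select agents' holds; CLIA certificate absent → not met
4. professional liability coverage $675,000 < $800,000 → not met
5. cyber liability coverage $275,000 < $525,000 → not met
6. personnel qualification records present → met
7. personnel competency assessment 457 days ago vs limit 730 → met
8. condition 'performs high-complexity testing' does not hold → requirement n/a → met
Not met: 3, 4, 5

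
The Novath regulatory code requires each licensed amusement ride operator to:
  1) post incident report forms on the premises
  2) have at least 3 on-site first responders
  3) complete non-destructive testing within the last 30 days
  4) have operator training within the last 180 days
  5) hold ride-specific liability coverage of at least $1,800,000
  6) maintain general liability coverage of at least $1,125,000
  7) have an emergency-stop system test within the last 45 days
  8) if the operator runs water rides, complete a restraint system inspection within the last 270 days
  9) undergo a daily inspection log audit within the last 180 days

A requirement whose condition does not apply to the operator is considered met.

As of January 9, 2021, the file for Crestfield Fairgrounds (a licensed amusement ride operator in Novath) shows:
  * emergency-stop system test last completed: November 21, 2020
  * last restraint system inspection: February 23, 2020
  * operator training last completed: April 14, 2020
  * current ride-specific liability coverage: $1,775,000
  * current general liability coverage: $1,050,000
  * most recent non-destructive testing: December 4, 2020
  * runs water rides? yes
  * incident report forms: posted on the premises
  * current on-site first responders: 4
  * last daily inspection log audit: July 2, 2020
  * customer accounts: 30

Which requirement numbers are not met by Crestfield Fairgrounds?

1. incident report forms present → met
2. on-site first responders 4 ≥ 3 → met
3. non-destructive testing 36 days ago vs limit 30 → not met
4. operator training 270 days ago vs limit 180 → not met
5. ride-specific liability coverage $1,775,000 < $1,800,000 → not met
6. general liability coverage $1,050,000 < $1,125,000 → not met
7. emergency-stop system test 49 days ago vs limit 45 → not met
8. condition 'runs water rides' holds; restraint system inspection 321 days ago vs limit 270 → not met
9. daily inspection log audit 191 days ago vs limit 180 → not met
Not met: 3, 4, 5, 6, 7, 8, 9

3, 4, 5, 6, 7, 8, 9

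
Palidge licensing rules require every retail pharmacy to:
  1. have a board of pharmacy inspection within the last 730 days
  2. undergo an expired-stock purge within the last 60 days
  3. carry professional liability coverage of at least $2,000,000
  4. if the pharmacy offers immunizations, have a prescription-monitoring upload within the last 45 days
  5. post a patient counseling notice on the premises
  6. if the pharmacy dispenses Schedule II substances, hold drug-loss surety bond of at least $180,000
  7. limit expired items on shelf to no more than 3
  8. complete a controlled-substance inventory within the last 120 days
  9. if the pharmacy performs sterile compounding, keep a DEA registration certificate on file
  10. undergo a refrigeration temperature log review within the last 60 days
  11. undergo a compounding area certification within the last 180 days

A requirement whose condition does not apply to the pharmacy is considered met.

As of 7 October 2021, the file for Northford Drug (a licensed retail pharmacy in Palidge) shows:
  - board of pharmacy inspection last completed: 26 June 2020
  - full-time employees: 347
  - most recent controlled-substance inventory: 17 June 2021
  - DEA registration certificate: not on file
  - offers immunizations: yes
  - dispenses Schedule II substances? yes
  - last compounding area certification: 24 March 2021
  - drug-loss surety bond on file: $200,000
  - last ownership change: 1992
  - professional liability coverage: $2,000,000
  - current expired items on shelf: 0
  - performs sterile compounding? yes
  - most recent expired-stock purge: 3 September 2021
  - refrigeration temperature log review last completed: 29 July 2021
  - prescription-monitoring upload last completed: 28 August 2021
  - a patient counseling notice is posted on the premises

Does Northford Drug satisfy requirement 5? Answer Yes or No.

Yes

5. patient counseling notice present → met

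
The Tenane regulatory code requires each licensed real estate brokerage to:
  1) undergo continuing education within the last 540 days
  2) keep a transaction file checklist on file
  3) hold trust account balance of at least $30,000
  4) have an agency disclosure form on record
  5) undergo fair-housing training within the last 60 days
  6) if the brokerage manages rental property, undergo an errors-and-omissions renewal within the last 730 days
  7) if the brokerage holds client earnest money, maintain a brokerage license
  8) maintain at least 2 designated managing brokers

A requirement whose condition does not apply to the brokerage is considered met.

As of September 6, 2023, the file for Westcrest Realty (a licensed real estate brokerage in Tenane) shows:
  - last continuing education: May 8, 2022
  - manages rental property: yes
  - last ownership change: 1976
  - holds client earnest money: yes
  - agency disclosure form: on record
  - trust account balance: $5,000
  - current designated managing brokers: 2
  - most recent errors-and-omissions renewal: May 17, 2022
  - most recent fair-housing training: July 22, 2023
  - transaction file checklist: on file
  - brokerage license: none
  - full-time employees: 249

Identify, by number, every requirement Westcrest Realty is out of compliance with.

3, 7

1. continuing education 486 days ago vs limit 540 → met
2. transaction file checklist present → met
3. trust account balance $5,000 < $30,000 → not met
4. agency disclosure form present → met
5. fair-housing training 46 days ago vs limit 60 → met
6. condition 'manages rental property' holds; errors-and-omissions renewal 477 days ago vs limit 730 → met
7. condition 'holds client earnest money' holds; brokerage license absent → not met
8. designated managing brokers 2 ≥ 2 → met
Not met: 3, 7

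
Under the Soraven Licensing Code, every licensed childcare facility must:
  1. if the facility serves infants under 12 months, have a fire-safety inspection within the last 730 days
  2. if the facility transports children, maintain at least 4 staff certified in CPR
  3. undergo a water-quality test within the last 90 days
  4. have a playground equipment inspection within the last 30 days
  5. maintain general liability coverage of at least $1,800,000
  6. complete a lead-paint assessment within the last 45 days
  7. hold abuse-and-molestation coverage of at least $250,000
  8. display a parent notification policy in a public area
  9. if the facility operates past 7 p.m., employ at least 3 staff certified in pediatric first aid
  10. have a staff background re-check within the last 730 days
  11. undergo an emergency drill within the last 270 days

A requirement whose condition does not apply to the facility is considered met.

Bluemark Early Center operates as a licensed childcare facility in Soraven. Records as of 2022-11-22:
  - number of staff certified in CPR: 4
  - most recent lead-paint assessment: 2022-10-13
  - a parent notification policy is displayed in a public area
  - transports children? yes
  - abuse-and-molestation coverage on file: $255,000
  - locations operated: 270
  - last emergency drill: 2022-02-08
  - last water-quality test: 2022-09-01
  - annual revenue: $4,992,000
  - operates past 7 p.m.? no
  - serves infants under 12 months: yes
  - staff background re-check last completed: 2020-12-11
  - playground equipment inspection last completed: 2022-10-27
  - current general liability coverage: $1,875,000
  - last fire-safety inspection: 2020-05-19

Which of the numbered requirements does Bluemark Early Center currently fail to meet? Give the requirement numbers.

1. condition 'serves infants under 12 months' holds; fire-safety inspection 917 days ago vs limit 730 → not met
2. condition 'transports children' holds; staff certified in CPR 4 ≥ 4 → met
3. water-quality test 82 days ago vs limit 90 → met
4. playground equipment inspection 26 days ago vs limit 30 → met
5. general liability coverage $1,875,000 ≥ $1,800,000 → met
6. lead-paint assessment 40 days ago vs limit 45 → met
7. abuse-and-molestation coverage $255,000 ≥ $250,000 → met
8. parent notification policy present → met
9. condition 'operates past 7 p.m.' does not hold → requirement n/a → met
10. staff background re-check 711 days ago vs limit 730 → met
11. emergency drill 287 days ago vs limit 270 → not met
Not met: 1, 11

1, 11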